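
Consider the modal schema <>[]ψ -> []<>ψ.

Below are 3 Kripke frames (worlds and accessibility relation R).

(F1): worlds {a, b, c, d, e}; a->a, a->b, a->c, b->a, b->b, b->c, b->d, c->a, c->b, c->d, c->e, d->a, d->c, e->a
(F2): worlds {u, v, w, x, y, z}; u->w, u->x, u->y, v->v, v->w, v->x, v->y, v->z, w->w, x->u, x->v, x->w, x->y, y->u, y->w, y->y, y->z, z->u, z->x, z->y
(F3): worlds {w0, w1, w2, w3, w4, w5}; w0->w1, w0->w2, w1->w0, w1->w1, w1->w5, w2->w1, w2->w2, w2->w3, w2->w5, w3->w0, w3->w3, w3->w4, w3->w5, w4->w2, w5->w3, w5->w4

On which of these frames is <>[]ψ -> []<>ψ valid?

This is the axiom for convergence; its first-order frame correspondent is forall x forall y forall z (Rxy & Rxz -> exists w (Ryw & Rzw)).
(F1): satisfies the condition.
(F2): fails — Rvz and Rvw but z and w have no common successor.
(F3): fails — Rw1w5 and Rw1w1 but w5 and w1 have no common successor.
Valid on: (F1).

(F1)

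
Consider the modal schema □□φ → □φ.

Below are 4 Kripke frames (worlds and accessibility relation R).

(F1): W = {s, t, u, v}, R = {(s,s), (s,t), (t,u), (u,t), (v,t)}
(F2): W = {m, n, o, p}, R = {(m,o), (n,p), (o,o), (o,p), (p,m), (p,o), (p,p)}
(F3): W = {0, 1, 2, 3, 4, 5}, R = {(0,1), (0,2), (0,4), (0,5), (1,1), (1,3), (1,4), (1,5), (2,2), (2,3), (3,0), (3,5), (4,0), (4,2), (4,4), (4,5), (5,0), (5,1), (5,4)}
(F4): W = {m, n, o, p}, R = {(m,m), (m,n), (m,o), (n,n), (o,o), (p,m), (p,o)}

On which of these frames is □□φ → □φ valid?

(F2), (F3), (F4)

This is the axiom for density; its first-order frame correspondent is ∀x ∀y (Rxy → ∃z (Rxz ∧ Rzy)).
(F1): fails — Rut but no z with Ruz and Rzt.
(F2): satisfies the condition.
(F3): satisfies the condition.
(F4): satisfies the condition.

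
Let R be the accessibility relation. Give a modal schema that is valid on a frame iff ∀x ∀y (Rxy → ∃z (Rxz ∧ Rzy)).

□□s → □s

A defining formula is □□s → □s (the C4 axiom).
Suppose □□s→□s is valid. Take Rxy and set V(s)={w : xR²w}. Then □□s at x, so □s at x, so s at y, i.e. ∃z(Rxz∧Rzy).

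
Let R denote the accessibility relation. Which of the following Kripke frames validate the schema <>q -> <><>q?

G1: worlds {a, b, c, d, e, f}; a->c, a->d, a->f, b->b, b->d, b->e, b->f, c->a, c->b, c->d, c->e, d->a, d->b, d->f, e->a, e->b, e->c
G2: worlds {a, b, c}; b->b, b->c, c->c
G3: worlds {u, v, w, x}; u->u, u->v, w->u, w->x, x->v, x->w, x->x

Frame correspondent (Sahlqvist): forall x forall y (xRy -> exists w (y = w & x R^2 w)) — i.e. a generalized confluence (Geach) condition.
G1: fails — aRc but no w with c=w and aR²w.
G2: holds.
G3: holds.

G2, G3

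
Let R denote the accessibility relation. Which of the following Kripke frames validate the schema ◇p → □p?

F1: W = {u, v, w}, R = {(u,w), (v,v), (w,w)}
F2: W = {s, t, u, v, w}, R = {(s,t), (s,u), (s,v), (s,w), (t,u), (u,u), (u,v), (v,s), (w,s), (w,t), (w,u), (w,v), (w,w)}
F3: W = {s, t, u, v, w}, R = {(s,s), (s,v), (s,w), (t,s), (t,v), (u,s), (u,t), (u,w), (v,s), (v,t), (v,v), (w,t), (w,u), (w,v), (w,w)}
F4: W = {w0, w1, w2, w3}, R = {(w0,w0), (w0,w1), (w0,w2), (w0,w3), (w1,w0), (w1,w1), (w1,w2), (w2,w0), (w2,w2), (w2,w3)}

F1

This is the axiom for partial functionality; its first-order frame correspondent is ∀x ∀y ∀z (Rxy ∧ Rxz → y = z).
F1: holds.
F2: fails — s sees both t and u.
F3: fails — s sees both s and v.
F4: fails — w0 sees both w0 and w1.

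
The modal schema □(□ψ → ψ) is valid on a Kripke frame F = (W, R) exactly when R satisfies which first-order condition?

This schema is the T□ axiom.
It corresponds to shift-reflexivity: ∀x ∀y (Rxy → Ryy).

shift-reflexivity: ∀x ∀y (Rxy → Ryy)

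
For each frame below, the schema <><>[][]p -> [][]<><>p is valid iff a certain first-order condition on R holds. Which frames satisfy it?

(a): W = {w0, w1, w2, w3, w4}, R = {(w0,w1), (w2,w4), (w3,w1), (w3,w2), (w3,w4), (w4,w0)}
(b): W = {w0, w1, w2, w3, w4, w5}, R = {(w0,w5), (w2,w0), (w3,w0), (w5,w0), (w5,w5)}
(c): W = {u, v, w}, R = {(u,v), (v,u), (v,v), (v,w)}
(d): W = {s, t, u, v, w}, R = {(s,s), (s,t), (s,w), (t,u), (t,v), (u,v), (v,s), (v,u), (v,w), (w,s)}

The schema corresponds to a generalized confluence (Geach) condition: forall x forall y forall z ((x R^2 y & x R^2 z) -> exists w (y R^2 w & z R^2 w)).
(a): fails — w2R²w0, w2R²w0 but no w with w0R²w and w0R²w.
(b): holds.
(c): fails — uR²u, uR²w but no t with uR²t and wR²t.
(d): holds.

(b), (d)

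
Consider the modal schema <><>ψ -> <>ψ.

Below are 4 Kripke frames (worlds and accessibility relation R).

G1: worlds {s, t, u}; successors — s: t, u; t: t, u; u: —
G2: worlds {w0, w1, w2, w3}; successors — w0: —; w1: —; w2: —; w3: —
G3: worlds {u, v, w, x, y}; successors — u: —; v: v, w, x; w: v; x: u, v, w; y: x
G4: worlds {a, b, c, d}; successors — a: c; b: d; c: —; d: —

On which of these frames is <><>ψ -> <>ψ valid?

Frame correspondent (Sahlqvist): forall x forall y forall z (Rxy & Ryz -> Rxz) — i.e. transitivity.
G1: condition met.
G2: condition met.
G3: fails — Ryx and Rxw but not Ryw.
G4: condition met.
Valid on: G1, G2, G4.

G1, G2, G4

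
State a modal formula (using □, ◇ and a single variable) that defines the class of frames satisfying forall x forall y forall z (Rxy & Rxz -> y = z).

A defining formula is ◇s → □s (the CD axiom).

◇s → □s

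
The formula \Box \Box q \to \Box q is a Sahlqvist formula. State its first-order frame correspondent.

Suppose □□q→□q is valid. Take Rxy and set V(q)={w : xR²w}. Then □□q at x, so □q at x, so q at y, i.e. ∃z(Rxz∧Rzy).

density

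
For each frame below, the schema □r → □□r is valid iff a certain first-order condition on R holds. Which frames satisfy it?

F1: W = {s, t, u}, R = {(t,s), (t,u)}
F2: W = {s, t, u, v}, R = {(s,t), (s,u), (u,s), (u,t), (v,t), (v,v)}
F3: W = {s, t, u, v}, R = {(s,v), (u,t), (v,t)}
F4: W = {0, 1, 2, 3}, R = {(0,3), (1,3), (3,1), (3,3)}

F1

The schema corresponds to transitivity: ∀x ∀y ∀z (Rxy ∧ Ryz → Rxz).
F1: satisfies the condition.
F2: fails — Rus and Rsu but not Ruu.
F3: fails — Rsv and Rvt but not Rst.
F4: fails — R03 and R31 but not R01.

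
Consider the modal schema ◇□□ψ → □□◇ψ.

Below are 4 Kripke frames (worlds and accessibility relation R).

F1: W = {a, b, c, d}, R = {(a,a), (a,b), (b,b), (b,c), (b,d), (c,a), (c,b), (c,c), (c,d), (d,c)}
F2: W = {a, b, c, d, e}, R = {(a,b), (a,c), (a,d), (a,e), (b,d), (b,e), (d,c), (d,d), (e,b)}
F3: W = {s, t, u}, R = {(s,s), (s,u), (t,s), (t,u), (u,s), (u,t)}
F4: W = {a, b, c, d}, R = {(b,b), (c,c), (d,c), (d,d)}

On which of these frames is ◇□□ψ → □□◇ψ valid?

F1, F3, F4

This is the axiom for a generalized confluence (Geach) condition; its first-order frame correspondent is ∀x ∀y ∀z ((xRy ∧ xR²z) → ∃w (yR²w ∧ zRw)).
F1: satisfies the condition.
F2: fails — aRb, aR²c but no w with bR²w and cRw.
F3: satisfies the condition.
F4: satisfies the condition.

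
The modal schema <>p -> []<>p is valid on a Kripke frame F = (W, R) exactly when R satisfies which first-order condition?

The Euclidean property

Suppose ◇p→□◇p is valid. Take Rxy, Rxz and set V(p)={y}. Then ◇p at x, so □◇p at x, so ◇p at z, so some w with Rzw has p; w=y, i.e. Rzy. By symmetry of the argument, Ryz.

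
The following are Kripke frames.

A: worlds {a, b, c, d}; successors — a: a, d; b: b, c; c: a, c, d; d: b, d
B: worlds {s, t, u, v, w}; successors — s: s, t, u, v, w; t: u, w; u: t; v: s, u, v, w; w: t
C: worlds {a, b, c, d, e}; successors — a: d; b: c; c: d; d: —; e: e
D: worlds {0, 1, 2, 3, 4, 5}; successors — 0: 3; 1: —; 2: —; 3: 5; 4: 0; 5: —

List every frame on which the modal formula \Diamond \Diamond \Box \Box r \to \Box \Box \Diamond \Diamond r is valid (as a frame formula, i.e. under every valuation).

The schema corresponds to a generalized confluence (Geach) condition: \forall x \forall y \forall z ((x R^2 y \wedge x R^2 z) \to \exists w (y R^2 w \wedge z R^2 w)).
A: holds.
B: fails — sR²t, sR²u but no w* with tR²w* and uR²w*.
C: fails — bR²d, bR²d but no w with dR²w and dR²w.
D: fails — 0R²5, 0R²5 but no w with 5R²w and 5R²w.

A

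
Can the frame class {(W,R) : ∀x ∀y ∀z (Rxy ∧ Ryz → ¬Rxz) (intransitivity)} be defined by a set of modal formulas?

If a class were modally definable it would be closed under surjective bounded morphisms (Goldblatt–Thomason).
The 5-cycle (worlds 0,1,2,3,4 with 0→1→2→3→4→0) is intransitive. Mapping every world to a single reflexive point • is a surjective bounded morphism; the reflexive point is not intransitive (R••∧R•• but R••).
So no modal formula (or set of formulas) defines exactly the intransitive frames.

No — not modally definable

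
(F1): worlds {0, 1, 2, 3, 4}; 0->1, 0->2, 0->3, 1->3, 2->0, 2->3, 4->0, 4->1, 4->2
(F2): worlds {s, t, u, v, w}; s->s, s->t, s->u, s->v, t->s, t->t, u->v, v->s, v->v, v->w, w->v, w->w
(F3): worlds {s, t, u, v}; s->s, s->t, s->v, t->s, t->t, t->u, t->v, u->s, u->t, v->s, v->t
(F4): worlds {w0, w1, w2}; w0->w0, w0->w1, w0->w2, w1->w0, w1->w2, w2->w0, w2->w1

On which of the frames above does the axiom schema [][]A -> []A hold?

(F2), (F3), (F4)

This is the axiom for density; its first-order frame correspondent is forall x forall y (Rxy -> exists z (Rxz & Rzy)).
(F1): fails — R02 but no z with R0z and Rz2.
(F2): ✓.
(F3): ✓.
(F4): ✓.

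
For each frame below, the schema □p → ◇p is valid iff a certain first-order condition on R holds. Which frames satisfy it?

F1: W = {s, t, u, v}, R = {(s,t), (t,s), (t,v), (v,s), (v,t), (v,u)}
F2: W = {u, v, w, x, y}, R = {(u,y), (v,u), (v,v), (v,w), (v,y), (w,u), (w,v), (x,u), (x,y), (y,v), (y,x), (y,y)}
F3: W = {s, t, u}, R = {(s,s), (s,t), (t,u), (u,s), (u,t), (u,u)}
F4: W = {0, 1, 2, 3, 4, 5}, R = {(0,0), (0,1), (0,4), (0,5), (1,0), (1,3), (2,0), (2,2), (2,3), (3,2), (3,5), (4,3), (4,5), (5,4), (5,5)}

Frame correspondent (Sahlqvist): ∀x ∃y Rxy — i.e. seriality.
F1: fails — world u has no successor.
F2: satisfies the condition.
F3: satisfies the condition.
F4: satisfies the condition.
Valid on: F2, F3, F4.

F2, F3, F4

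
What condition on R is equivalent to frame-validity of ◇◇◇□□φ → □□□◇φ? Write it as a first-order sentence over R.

This is a Sahlqvist (Geach-type) schema ◇^3□^2φ → □^3◇^1φ.
First-order correspondent: ∀x ∀y ∀z ((xR³y ∧ xR³z) → ∃w (yR²w ∧ zRw)).

∀x ∀y ∀z ((xR³y ∧ xR³z) → ∃w (yR²w ∧ zRw))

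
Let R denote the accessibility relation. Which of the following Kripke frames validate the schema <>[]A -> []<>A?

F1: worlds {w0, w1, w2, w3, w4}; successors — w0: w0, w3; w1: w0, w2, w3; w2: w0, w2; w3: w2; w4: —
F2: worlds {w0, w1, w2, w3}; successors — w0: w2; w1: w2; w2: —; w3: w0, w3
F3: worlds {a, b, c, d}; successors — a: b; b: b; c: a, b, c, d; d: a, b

This is the axiom for convergence; its first-order frame correspondent is forall x forall y forall z (Rxy & Rxz -> exists w (Ryw & Rzw)).
F1: fails — Rw0w0 and Rw0w3 but w0 and w3 have no common successor.
F2: fails — Rw0w2 and Rw0w2 but w2 and w2 have no common successor.
F3: ✓.
Valid on: F3.

F3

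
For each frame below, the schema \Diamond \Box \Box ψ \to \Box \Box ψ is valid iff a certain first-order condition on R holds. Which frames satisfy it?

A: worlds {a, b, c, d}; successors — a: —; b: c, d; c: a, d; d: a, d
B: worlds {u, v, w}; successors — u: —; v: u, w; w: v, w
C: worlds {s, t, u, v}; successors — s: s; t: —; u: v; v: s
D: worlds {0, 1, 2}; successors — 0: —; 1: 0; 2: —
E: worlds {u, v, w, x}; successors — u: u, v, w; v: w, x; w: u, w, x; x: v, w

Frame correspondent (Sahlqvist): \forall x \forall y \forall z ((xRy \wedge x R^2 z) \to \exists w (y R^2 w \wedge z = w)) — i.e. a generalized confluence (Geach) condition.
A: fails — cRa, cR²a but no w with aR²w and a=w.
B: fails — vRu, vR²v but no t with uR²t and v=t.
C: ✓.
D: ✓.
E: fails — vRx, vR²v but no t with xR²t and v=t.
Valid on: C, D.

C, D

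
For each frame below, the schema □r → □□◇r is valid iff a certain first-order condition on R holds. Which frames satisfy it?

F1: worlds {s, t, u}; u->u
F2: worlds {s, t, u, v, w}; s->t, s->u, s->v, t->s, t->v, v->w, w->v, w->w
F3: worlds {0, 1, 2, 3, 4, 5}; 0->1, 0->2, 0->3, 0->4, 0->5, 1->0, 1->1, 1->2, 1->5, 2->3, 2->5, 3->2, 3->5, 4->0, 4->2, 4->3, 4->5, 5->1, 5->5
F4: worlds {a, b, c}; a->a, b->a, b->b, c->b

F1, F3

The schema corresponds to a generalized confluence (Geach) condition: ∀x ∀z (xR²z → ∃w (xRw ∧ zRw)).
F1: condition met.
F2: fails — sR²v but no w* with sRw* and vRw*.
F3: condition met.
F4: fails — cR²a but no w with cRw and aRw.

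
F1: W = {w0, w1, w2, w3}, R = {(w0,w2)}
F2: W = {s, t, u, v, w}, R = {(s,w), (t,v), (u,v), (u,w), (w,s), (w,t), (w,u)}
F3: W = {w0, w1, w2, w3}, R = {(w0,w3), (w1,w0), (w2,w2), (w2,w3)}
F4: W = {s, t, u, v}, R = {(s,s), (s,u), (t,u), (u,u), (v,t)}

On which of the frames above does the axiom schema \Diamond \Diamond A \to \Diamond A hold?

F1

This is the axiom for transitivity; its first-order frame correspondent is \forall x \forall y \forall z (Rxy \wedge Ryz \to Rxz).
F1: condition met.
F2: fails — Rwt and Rtv but not Rwv.
F3: fails — Rw1w0 and Rw0w3 but not Rw1w3.
F4: fails — Rvt and Rtu but not Rvu.
Valid on: F1.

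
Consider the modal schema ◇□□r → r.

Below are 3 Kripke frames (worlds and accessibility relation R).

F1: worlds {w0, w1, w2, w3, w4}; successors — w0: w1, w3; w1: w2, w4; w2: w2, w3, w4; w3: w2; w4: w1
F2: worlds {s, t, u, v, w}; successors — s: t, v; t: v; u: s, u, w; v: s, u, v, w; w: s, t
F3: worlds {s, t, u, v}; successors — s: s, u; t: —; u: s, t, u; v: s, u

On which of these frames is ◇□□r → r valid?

none

Frame correspondent (Sahlqvist): ∀x ∀y (xRy → ∃w (yR²w ∧ x = w)) — i.e. a generalized confluence (Geach) condition.
F1: fails — w0Rw1 but no w with w1R²w and w0=w.
F2: fails — uRw but no w* with wR²w* and u=w*.
F3: fails — uRt but no w with tR²w and u=w.
Valid on no frame.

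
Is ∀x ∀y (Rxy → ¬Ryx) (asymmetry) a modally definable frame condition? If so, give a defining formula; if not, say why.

If a class were modally definable it would be closed under surjective bounded morphisms (Goldblatt–Thomason).
The 4-cycle (worlds s,t,u,v with s→t→u→v→s) is asymmetric. Mapping every world to a single reflexive point • is a surjective bounded morphism, and the reflexive point is not asymmetric (R•• but asymmetry requires ¬R••).
Hence asymmetry is not modally definable.

Not definable by any modal formula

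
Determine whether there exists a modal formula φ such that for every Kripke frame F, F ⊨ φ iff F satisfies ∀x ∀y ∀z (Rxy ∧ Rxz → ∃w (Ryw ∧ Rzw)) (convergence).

Yes: it is convergence, defined by the .2 schema ◇□r → □◇r.
Suppose ◇□r→□◇r is valid. Take Rxy, Rxz and set V(r)={w : Ryw}. Then □r at y so ◇□r at x, so □◇r at x, so ◇r at z, giving w with Rzw and Ryw.

Yes, by ◇□r → □◇r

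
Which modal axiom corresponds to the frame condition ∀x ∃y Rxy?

□q → ◇q

A defining formula is □q → ◇q (the D axiom).
Suppose □q→◇q is valid. At any x set V(q)=W. Then □q at x, so ◇q at x, so x has a successor.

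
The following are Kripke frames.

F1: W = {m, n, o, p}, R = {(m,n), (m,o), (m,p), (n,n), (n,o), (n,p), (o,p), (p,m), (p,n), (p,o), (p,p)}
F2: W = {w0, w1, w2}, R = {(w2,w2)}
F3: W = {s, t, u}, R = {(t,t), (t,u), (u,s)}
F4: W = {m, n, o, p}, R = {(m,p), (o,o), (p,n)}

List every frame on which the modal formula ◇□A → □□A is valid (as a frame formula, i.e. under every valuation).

Frame correspondent (Sahlqvist): ∀x ∀y ∀z ((xRy ∧ xR²z) → ∃w (yRw ∧ z = w)) — i.e. a generalized confluence (Geach) condition.
F1: fails — mRn, mR²m but no w with nRw and m=w.
F2: ✓.
F3: fails — tRt, tR²s but no w with tRw and s=w.
F4: ✓.
Valid on: F2, F4.

F2, F4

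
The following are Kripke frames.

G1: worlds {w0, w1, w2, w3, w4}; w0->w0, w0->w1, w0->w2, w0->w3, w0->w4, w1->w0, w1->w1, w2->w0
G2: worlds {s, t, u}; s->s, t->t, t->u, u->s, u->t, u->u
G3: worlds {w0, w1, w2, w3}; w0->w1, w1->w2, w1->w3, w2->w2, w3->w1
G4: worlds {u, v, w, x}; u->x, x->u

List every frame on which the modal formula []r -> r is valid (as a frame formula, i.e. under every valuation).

G2

Frame correspondent (Sahlqvist): forall x Rxx — i.e. reflexivity.
G1: fails — world w2 does not see itself.
G2: ✓.
G3: fails — world w0 does not see itself.
G4: fails — world u does not see itself.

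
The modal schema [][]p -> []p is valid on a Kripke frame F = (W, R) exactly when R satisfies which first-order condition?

Suppose □□p→□p is valid. Take Rxy and set V(p)={w : xR²w}. Then □□p at x, so □p at x, so p at y, i.e. ∃z(Rxz∧Rzy).
The converse is a direct semantic check.
So the correspondent is density.

density: forall x forall y (Rxy -> exists z (Rxz & Rzy))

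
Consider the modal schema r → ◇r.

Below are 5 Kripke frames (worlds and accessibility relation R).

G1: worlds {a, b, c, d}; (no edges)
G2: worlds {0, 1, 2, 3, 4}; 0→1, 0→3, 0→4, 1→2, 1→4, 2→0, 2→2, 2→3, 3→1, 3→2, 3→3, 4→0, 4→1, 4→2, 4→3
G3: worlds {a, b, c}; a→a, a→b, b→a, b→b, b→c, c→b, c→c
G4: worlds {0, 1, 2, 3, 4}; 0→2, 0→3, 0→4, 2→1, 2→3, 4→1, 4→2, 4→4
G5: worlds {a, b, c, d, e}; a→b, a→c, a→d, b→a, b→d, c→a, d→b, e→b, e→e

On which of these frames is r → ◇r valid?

The schema corresponds to reflexivity: ∀x Rxx.
G1: fails — world a does not see itself.
G2: fails — world 0 does not see itself.
G3: satisfies the condition.
G4: fails — world 0 does not see itself.
G5: fails — world a does not see itself.

G3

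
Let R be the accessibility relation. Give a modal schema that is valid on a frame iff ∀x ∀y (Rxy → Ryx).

A defining formula is p → □◇p (the B axiom).
Suppose p→□◇p is valid. Take Rxy and set V(p)={x}. Then p at x, so □◇p at x, so ◇p at y, so some z with Ryz has p; z=x, i.e. Ryx.

p → □◇p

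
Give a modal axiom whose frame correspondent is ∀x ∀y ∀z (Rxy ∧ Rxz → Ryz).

The condition is the Euclidean property. The 5 schema ◇q → □◇q defines it.
Suppose ◇q→□◇q is valid. Take Rxy, Rxz and set V(q)={y}. Then ◇q at x, so □◇q at x, so ◇q at z, so some w with Rzw has q; w=y, i.e. Rzy. By symmetry of the argument, Ryz.

◇q → □◇q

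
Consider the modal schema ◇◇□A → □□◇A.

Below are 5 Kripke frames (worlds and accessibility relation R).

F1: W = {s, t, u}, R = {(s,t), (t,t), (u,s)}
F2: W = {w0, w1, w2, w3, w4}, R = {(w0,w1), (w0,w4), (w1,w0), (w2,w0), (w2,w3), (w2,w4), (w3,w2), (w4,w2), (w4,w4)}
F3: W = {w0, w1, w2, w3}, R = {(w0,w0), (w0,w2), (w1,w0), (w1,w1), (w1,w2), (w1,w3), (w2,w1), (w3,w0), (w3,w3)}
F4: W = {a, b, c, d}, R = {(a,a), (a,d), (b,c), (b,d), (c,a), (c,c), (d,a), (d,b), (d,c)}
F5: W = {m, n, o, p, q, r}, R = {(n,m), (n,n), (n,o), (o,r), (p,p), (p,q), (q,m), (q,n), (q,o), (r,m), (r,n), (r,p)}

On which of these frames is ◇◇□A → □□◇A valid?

The schema corresponds to a generalized confluence (Geach) condition: ∀x ∀y ∀z ((xR²y ∧ xR²z) → ∃w (yRw ∧ zRw)).
F1: holds.
F2: fails — w1R²w1, w1R²w4 but no w with w1Rw and w4Rw.
F3: fails — w0R²w0, w0R²w2 but no w with w0Rw and w2Rw.
F4: holds.
F5: fails — nR²m, nR²m but no w with mRw and mRw.
Valid on: F1, F4.

F1, F4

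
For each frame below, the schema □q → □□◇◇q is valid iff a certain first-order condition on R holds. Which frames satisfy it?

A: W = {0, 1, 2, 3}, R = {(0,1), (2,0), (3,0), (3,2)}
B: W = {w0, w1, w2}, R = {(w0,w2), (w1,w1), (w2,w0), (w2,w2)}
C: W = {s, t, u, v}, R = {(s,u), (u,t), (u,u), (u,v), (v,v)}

Frame correspondent (Sahlqvist): ∀x ∀z (xR²z → ∃w (xRw ∧ zR²w)) — i.e. a generalized confluence (Geach) condition.
A: fails — 2R²1 but no w with 2Rw and 1R²w.
B: condition met.
C: fails — sR²t but no w with sRw and tR²w.
Valid on: B.

B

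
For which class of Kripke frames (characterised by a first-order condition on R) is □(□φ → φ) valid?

shift-reflexivity

Suppose □(□φ→φ) is valid. Take Rxy and set V(φ)={w : Ryw}. Then at y, □φ holds; since □(□φ→φ) at x, □φ→φ at y, so φ at y, i.e. Ryy.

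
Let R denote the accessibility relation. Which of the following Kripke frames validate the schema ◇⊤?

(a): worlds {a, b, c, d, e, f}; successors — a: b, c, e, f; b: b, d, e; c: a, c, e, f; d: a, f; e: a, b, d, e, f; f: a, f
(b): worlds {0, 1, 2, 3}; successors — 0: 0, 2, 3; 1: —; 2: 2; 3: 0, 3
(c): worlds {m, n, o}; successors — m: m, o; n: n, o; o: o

(a), (c)

This is the axiom for seriality; its first-order frame correspondent is ∀x ∃y Rxy.
(a): satisfies the condition.
(b): fails — world 1 has no successor.
(c): satisfies the condition.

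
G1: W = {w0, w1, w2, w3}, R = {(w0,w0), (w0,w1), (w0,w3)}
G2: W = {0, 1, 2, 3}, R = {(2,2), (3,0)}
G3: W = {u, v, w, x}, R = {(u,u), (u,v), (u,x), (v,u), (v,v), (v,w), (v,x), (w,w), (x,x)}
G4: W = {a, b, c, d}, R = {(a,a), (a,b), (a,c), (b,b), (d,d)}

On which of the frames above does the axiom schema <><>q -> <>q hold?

The schema corresponds to transitivity: forall x forall y forall z (Rxy & Ryz -> Rxz).
G1: ✓.
G2: ✓.
G3: fails — Ruv and Rvw but not Ruw.
G4: ✓.
Valid on: G1, G2, G4.

G1, G2, G4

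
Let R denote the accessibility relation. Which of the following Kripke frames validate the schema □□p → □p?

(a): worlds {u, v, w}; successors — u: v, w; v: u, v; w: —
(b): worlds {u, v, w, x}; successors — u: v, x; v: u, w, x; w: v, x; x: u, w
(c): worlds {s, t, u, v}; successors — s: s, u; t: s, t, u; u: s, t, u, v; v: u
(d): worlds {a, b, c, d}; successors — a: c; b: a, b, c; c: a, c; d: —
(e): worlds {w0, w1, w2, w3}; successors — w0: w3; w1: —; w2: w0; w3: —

Frame correspondent (Sahlqvist): ∀x ∀y (Rxy → ∃z (Rxz ∧ Rzy)) — i.e. density.
(a): fails — Ruw but no z with Ruz and Rzw.
(b): fails — Ruv but no z with Ruz and Rzv.
(c): condition met.
(d): condition met.
(e): fails — Rw2w0 but no z with Rw2z and Rzw0.

(c), (d)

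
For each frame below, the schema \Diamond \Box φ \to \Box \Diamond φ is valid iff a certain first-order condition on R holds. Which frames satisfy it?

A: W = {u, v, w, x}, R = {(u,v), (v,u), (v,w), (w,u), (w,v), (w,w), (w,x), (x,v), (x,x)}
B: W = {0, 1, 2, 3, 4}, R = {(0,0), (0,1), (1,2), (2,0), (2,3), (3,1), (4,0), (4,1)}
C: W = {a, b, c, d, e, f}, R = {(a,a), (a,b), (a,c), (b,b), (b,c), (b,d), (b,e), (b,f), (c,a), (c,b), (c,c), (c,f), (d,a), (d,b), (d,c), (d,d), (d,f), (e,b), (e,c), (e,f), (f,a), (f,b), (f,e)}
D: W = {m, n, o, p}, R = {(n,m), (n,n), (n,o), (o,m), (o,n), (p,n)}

C

The schema corresponds to convergence: \forall x \forall y \forall z (Rxy \wedge Rxz \to \exists w (Ryw \wedge Rzw)).
A: fails — Rwu and Rwv but u and v have no common successor.
B: fails — R00 and R01 but 0 and 1 have no common successor.
C: condition met.
D: fails — Rnn and Rnm but n and m have no common successor.
Valid on: C.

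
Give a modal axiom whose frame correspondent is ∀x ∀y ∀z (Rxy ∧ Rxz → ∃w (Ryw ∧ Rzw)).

The condition is convergence. The .2 schema ◇□ψ → □◇ψ defines it.

◇□ψ → □◇ψ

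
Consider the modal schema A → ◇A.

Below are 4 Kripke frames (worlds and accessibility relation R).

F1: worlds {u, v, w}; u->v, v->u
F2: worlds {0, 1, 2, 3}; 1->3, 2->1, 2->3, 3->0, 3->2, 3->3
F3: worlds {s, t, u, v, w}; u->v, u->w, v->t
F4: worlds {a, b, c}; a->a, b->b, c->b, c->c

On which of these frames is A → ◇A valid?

Frame correspondent (Sahlqvist): ∀x Rxx — i.e. reflexivity.
F1: fails — world u does not see itself.
F2: fails — world 0 does not see itself.
F3: fails — world s does not see itself.
F4: holds.

F4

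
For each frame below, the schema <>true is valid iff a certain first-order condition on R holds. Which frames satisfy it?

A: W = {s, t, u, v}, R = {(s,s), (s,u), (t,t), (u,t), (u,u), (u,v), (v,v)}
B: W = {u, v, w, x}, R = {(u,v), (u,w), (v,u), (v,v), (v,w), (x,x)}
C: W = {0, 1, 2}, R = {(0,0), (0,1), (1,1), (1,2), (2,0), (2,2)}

A, C

The schema corresponds to seriality: forall x exists y Rxy.
A: holds.
B: fails — world w has no successor.
C: holds.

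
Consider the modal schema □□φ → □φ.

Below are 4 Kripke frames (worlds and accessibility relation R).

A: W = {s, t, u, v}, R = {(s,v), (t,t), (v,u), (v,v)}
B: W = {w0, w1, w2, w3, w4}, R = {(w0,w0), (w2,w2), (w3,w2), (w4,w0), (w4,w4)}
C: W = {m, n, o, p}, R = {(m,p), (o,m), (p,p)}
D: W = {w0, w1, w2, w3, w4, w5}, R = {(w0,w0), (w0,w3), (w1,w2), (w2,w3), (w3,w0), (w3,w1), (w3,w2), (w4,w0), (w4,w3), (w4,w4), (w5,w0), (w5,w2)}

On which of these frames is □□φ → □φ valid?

A, B

This is the axiom for density; its first-order frame correspondent is ∀x ∀y (Rxy → ∃z (Rxz ∧ Rzy)).
A: condition met.
B: condition met.
C: fails — Rom but no z with Roz and Rzm.
D: fails — Rw1w2 but no z with Rw1z and Rzw2.
Valid on: A, B.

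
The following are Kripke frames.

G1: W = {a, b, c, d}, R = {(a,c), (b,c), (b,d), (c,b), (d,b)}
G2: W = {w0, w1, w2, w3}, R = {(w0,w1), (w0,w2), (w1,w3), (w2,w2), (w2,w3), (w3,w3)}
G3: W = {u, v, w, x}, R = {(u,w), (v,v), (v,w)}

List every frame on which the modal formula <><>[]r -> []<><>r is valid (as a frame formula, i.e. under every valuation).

G1, G2

The schema corresponds to a generalized confluence (Geach) condition: forall x forall y forall z ((x R^2 y & xRz) -> exists w (yRw & z R^2 w)).
G1: condition met.
G2: condition met.
G3: fails — vR²v, vRw but no t with vRt and wR²t.
Valid on: G1, G2.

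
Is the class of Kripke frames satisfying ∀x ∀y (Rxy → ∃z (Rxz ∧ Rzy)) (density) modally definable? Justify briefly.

The condition is density. A defining modal formula is □□q → □q.
Suppose □□q→□q is valid. Take Rxy and set V(q)={w : xR²w}. Then □□q at x, so □q at x, so q at y, i.e. ∃z(Rxz∧Rzy).

Definable; □□q → □q defines it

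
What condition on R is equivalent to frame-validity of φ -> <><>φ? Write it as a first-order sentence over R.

This is a Sahlqvist (Geach-type) schema ◇^0□^0φ → □^0◇^2φ.
First-order correspondent: forall x exists w (x = w & x R^2 w).

forall x exists w (x = w & x R^2 w)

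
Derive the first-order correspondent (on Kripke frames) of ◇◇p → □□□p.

∀x ∀y ∀z ((xR²y ∧ xR³z) → ∃w (y = w ∧ z = w))

This is a Sahlqvist (Geach-type) schema ◇^2□^0p → □^3◇^0p.
Minimal-valuation argument: fix x; take any y with xR^2y and any z with xR^3z. Set V(p) to the set of worlds R-reachable from y in exactly 0 steps. Then □^0p holds at y, so the antecedent holds at x; validity forces ◇^0p at z, giving a w with zR^0w and yR^0w.
First-order correspondent: ∀x ∀y ∀z ((xR²y ∧ xR³z) → ∃w (y = w ∧ z = w)).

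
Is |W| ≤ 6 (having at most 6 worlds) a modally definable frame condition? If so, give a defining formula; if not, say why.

Any modally definable frame class is closed under disjoint unions.
Any modal formula valid on each of 7 disjoint one-world frames is valid on their disjoint union (validity is preserved under disjoint unions). Each one-world frame has |W|=1≤6, but the union has |W|=7.
So the class is not modally definable.

Not modally definable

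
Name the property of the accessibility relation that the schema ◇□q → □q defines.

This is frame-equivalent to ◇q → □◇q (substitute ¬q for q and contrapose).
Suppose ◇q→□◇q is valid. Take Rxy, Rxz and set V(q)={y}. Then ◇q at x, so □◇q at x, so ◇q at z, so some w with Rzw has q; w=y, i.e. Rzy. By symmetry of the argument, Ryz.
Conversely, any frame satisfying ∀x ∀y ∀z (Rxy ∧ Rxz → Ryz) validates the schema.
So the correspondent is the Euclidean property.

the Euclidean property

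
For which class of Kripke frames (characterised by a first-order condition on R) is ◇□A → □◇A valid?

Convergence

Suppose ◇□A→□◇A is valid. Take Rxy, Rxz and set V(A)={w : Ryw}. Then □A at y so ◇□A at x, so □◇A at x, so ◇A at z, giving w with Rzw and Ryw.
Conversely, on a frame with convergence the schema holds at every world under every valuation.
Frame condition: ∀x ∀y ∀z (Rxy ∧ Rxz → ∃w (Ryw ∧ Rzw)).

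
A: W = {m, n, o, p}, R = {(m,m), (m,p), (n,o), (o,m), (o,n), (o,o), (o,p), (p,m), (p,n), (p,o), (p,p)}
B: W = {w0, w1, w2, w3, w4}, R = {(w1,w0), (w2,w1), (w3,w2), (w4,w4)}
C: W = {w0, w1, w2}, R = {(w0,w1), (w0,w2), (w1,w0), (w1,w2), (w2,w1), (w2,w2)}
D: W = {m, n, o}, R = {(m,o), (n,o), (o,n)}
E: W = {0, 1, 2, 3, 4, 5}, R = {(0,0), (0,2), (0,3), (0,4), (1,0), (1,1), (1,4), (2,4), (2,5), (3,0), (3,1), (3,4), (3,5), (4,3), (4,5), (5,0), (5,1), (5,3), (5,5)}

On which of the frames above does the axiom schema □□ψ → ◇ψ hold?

A, C, E

Frame correspondent (Sahlqvist): ∀x ∃w (xR²w ∧ xRw) — i.e. a generalized confluence (Geach) condition.
A: condition met.
B: fails — at w0 but no w with w0R²w and w0Rw.
C: condition met.
D: fails — at m but no w with mR²w and mRw.
E: condition met.
Valid on: A, C, E.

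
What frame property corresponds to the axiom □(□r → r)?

shift-reflexivity: ∀x ∀y (Rxy → Ryy)

Suppose □(□r→r) is valid. Take Rxy and set V(r)={w : Ryw}. Then at y, □r holds; since □(□r→r) at x, □r→r at y, so r at y, i.e. Ryy.
Conversely, on a frame with shift-reflexivity the schema holds at every world under every valuation.
Frame condition: ∀x ∀y (Rxy → Ryy).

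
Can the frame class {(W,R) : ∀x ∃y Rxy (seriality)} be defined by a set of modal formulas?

Yes: it is seriality, defined by the D schema □q → ◇q.

Definable; □q → ◇q defines it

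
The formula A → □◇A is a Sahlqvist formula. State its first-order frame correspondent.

Suppose A→□◇A is valid. Take Rxy and set V(A)={x}. Then A at x, so □◇A at x, so ◇A at y, so some z with Ryz has A; z=x, i.e. Ryx.

symmetry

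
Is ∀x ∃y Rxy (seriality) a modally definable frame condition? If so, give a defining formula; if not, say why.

Definable; □p → ◇p defines it

The condition is seriality. A defining modal formula is □p → ◇p.
Suppose □p→◇p is valid. At any x set V(p)=W. Then □p at x, so ◇p at x, so x has a successor.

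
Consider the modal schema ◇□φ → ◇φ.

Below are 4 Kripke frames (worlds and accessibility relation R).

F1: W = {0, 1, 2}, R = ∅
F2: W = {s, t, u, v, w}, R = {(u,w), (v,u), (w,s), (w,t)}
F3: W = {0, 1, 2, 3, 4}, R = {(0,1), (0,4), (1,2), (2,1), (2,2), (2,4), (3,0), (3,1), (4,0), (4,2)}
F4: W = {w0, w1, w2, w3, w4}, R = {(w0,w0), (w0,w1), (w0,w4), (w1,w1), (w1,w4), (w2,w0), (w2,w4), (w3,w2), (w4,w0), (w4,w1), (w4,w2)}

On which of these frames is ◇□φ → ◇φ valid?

This is the axiom for a generalized confluence (Geach) condition; its first-order frame correspondent is ∀x ∀y (xRy → ∃w (yRw ∧ xRw)).
F1: satisfies the condition.
F2: fails — uRw but no w* with wRw* and uRw*.
F3: fails — 0R1 but no w with 1Rw and 0Rw.
F4: fails — w3Rw2 but no w with w2Rw and w3Rw.
Valid on: F1.

F1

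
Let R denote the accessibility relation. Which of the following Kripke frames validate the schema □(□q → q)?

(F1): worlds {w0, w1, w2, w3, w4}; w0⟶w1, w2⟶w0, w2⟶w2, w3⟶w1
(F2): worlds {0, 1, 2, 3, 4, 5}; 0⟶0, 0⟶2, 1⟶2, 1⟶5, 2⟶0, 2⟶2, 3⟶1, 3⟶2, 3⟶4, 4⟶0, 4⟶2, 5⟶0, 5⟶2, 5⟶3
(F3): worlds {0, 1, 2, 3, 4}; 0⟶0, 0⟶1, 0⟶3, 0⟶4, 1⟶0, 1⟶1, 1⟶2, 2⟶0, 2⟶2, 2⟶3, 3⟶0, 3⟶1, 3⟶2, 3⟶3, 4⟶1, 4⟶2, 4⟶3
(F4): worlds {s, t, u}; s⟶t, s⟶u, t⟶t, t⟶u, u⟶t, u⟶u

(F4)

The schema corresponds to shift-reflexivity: ∀x ∀y (Rxy → Ryy).
(F1): fails — Rw0w1 but not Rw1w1.
(F2): fails — R34 but not R44.
(F3): fails — R04 but not R44.
(F4): condition met.
Valid on: (F4).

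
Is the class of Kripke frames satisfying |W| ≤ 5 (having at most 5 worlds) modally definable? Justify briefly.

Not definable by any modal formula

Any modally definable frame class is closed under disjoint unions.
Any modal formula valid on each of 6 disjoint one-world frames is valid on their disjoint union (validity is preserved under disjoint unions). Each one-world frame has |W|=1≤5, but the union has |W|=6.
So no modal formula (or set of formulas) defines exactly the |W|≤5 frames.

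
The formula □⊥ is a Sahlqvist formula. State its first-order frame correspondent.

emptiness of R: ∀x ∀y ¬Rxy

□⊥ is valid iff no world has any successor (otherwise □⊥ fails at any world with one).
Conversely, on a frame with emptiness of R the schema holds at every world under every valuation.
Frame condition: ∀x ∀y ¬Rxy.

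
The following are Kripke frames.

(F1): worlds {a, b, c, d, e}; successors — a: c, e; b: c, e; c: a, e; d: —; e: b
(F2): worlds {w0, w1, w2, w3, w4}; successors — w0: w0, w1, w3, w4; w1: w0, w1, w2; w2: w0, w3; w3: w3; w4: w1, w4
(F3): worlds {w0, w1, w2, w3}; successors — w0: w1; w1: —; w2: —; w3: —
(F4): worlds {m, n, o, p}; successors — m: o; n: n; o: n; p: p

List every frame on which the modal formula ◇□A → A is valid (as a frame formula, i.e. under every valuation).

Frame correspondent (Sahlqvist): ∀x ∀y (Rxy → Ryx) — i.e. symmetry.
(F1): fails — Rbc but not Rcb.
(F2): fails — Rw1w2 but not Rw2w1.
(F3): fails — Rw0w1 but not Rw1w0.
(F4): fails — Ron but not Rno.
Valid on no frame.

none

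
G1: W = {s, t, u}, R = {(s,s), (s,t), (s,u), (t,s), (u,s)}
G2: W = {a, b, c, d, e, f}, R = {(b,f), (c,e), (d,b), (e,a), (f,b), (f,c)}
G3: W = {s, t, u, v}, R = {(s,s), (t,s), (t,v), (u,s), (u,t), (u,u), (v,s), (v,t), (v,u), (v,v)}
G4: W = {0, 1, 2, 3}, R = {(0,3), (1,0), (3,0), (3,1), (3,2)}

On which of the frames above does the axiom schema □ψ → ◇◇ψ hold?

G1, G3

Frame correspondent (Sahlqvist): ∀x ∃w (xRw ∧ xR²w) — i.e. a generalized confluence (Geach) condition.
G1: holds.
G2: fails — at a but no w with aRw and aR²w.
G3: holds.
G4: fails — at 0 but no w with 0Rw and 0R²w.
Valid on: G1, G3.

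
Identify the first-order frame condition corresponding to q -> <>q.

This schema is equivalent to the T axiom □q → q.
Its frame correspondent is reflexivity — forall x Rxx.

reflexivity: forall x Rxx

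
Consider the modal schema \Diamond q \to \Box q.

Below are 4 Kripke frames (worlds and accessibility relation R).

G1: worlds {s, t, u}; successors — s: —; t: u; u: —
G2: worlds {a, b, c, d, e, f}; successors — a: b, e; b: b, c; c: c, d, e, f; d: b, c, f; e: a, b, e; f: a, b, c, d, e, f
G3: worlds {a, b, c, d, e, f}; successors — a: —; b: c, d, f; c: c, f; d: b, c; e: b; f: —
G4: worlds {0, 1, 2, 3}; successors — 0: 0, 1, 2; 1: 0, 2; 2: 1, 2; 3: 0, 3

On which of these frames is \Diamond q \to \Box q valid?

G1

This is the axiom for partial functionality; its first-order frame correspondent is \forall x \forall y \forall z (Rxy \wedge Rxz \to y = z).
G1: holds.
G2: fails — a sees both b and e.
G3: fails — b sees both c and d.
G4: fails — 0 sees both 0 and 1.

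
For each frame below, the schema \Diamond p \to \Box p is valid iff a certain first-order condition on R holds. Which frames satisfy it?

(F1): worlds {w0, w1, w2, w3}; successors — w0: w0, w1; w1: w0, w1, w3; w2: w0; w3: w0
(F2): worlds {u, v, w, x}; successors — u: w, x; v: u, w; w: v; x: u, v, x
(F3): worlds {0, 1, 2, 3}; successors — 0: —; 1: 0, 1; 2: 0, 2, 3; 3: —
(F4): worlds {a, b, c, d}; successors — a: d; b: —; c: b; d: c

Frame correspondent (Sahlqvist): \forall x \forall y \forall z (Rxy \wedge Rxz \to y = z) — i.e. partial functionality.
(F1): fails — w0 sees both w0 and w1.
(F2): fails — u sees both w and x.
(F3): fails — 1 sees both 0 and 1.
(F4): satisfies the condition.
Valid on: (F4).

(F4)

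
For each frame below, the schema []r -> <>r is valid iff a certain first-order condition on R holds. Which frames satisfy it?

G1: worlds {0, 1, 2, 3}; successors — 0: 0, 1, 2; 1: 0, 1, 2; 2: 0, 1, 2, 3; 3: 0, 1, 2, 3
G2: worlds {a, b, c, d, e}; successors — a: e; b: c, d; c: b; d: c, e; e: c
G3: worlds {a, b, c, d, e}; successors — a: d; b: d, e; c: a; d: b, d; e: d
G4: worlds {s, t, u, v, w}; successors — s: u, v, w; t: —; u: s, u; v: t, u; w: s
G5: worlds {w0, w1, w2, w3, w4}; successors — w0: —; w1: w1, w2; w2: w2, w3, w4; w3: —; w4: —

G1, G2, G3

The schema corresponds to seriality: forall x exists y Rxy.
G1: condition met.
G2: condition met.
G3: condition met.
G4: fails — world t has no successor.
G5: fails — world w0 has no successor.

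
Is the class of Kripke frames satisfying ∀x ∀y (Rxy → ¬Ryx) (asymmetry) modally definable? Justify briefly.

If a class were modally definable it would be closed under surjective bounded morphisms (Goldblatt–Thomason).
The 3-cycle (worlds a,b,c with a→b→c→a) is asymmetric. Mapping every world to a single reflexive point • is a surjective bounded morphism, and the reflexive point is not asymmetric (R•• but asymmetry requires ¬R••).
So no modal formula (or set of formulas) defines exactly the asymmetric frames.

Not definable by any modal formula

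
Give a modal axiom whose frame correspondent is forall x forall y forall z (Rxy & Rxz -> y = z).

◇r → □r

This is partial functionality; the standard corresponding axiom is CD: ◇r → □r.
Suppose ◇r→□r is valid. Take Rxy, Rxz and set V(r)={y}. Then ◇r at x, so □r at x, so r at z, i.e. z=y.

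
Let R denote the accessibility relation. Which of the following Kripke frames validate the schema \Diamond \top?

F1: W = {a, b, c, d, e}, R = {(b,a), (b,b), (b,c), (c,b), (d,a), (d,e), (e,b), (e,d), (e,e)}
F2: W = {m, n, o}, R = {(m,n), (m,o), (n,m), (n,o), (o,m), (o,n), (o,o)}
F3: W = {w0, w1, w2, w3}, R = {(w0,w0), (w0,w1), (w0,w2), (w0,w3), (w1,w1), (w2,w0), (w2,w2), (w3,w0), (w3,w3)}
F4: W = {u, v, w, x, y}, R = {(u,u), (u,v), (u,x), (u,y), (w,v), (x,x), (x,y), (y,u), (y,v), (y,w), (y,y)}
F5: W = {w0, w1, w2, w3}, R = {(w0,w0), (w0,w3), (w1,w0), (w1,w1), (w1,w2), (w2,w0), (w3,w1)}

This is the axiom for seriality; its first-order frame correspondent is \forall x \exists y Rxy.
F1: fails — world a has no successor.
F2: ✓.
F3: ✓.
F4: fails — world v has no successor.
F5: ✓.
Valid on: F2, F3, F5.

F2, F3, F5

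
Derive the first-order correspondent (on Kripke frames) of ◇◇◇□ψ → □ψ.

This is a Sahlqvist (Geach-type) schema ◇^3□^1ψ → □^1◇^0ψ.
Minimal-valuation argument: fix x; take any y with xR^3y and any z with xR^1z. Set V(ψ) to the set of worlds R-reachable from y in exactly 1 step. Then □^1ψ holds at y, so the antecedent holds at x; validity forces ◇^0ψ at z, giving a w with zR^0w and yR^1w.
First-order correspondent: ∀x ∀y ∀z ((xR³y ∧ xRz) → ∃w (yRw ∧ z = w)).

∀x ∀y ∀z ((xR³y ∧ xRz) → ∃w (yRw ∧ z = w))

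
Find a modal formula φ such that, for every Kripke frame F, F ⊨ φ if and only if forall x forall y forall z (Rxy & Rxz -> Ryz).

◇r → □◇r

A defining formula is ◇r → □◇r (the 5 axiom).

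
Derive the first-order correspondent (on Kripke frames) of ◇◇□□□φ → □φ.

∀x ∀y ∀z ((xR²y ∧ xRz) → ∃w (yR³w ∧ z = w))

This is a Sahlqvist (Geach-type) schema ◇^2□^3φ → □^1◇^0φ.
Minimal-valuation argument: fix x; take any y with xR^2y and any z with xR^1z. Set V(φ) to the set of worlds R-reachable from y in exactly 3 steps. Then □^3φ holds at y, so the antecedent holds at x; validity forces ◇^0φ at z, giving a w with zR^0w and yR^3w.
First-order correspondent: ∀x ∀y ∀z ((xR²y ∧ xRz) → ∃w (yR³w ∧ z = w)).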